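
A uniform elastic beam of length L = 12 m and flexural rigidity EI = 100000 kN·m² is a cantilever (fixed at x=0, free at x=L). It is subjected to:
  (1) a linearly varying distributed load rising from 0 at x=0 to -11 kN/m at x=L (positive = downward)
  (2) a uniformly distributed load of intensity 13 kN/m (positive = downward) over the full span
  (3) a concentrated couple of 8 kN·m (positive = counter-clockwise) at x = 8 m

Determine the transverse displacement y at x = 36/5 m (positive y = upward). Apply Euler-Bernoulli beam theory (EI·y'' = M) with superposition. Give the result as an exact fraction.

Load 1 — triangular load w₀=-11 kN/m (0→w₀ over full span):
  y_1 = (w₀Lx³/12-w₀L²x²/6-w₀x⁵/(120L))/EI = ((-11)·12·(36/5)³/12-(-11)·12²·(36/5)²/6-(-11)·(36/5)⁵/(120·12))/100000 = 4749921/48828125 m
Load 2 — uniform load w=13 kN/m over full span:
  y_2 = -wx²(x²-4Lx+6L²)/(24EI) = -13·(36/5)²·((36/5)²-4·12·(36/5)+6·12²)/(24·100000) = -312741/1953125 m
Load 3 — applied couple M₀=8 kN·m at a=8 m (b=L-a=4):
  y_3 = M₀x²/(2EI)  [x≤a] = 8·(36/5)²/(2·100000) = 162/78125 m
Superposition: y = Σ y_i = -2967354/48828125 m ≈ -0.060771 m

y(36/5) = -2967354/48828125 m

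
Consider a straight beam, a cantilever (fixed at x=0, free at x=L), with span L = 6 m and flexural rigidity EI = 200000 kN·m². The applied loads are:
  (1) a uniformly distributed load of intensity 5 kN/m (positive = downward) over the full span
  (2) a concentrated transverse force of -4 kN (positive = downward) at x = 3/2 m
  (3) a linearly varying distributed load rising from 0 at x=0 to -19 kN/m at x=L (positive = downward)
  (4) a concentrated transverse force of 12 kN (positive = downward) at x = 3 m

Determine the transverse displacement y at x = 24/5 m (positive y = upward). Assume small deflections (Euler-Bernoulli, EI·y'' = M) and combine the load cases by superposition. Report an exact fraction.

y(24/5) = 53930871/12500000000 m

Load 1 — uniform load w=5 kN/m over full span:
  y_1 = -wx²(x²-4Lx+6L²)/(24EI) = -5·(24/5)²·((24/5)²-4·6·(24/5)+6·6²)/(24·200000) = -1161/390625 m
Load 2 — point force P=-4 kN at a=3/2 m (b=L-a=9/2):
  y_2 = -Pa²(3x-a)/(6EI)  [x>a] = -(-4)·(3/2)²·(3·(24/5)-(3/2))/(6·200000) = 387/4000000 m
Load 3 — triangular load w₀=-19 kN/m (0→w₀ over full span):
  y_3 = (w₀Lx³/12-w₀L²x²/6-w₀x⁵/(120L))/EI = ((-19)·6·(24/5)³/12-(-19)·6²·(24/5)²/6-(-19)·(24/5)⁵/(120·6))/200000 = 401166/48828125 m
Load 4 — point force P=12 kN at a=3 m (b=L-a=3):
  y_4 = -Pa²(3x-a)/(6EI)  [x>a] = -12·3²·(3·(24/5)-3)/(6·200000) = -513/500000 m
Superposition: y = Σ y_i = 53930871/12500000000 m ≈ 0.004314 m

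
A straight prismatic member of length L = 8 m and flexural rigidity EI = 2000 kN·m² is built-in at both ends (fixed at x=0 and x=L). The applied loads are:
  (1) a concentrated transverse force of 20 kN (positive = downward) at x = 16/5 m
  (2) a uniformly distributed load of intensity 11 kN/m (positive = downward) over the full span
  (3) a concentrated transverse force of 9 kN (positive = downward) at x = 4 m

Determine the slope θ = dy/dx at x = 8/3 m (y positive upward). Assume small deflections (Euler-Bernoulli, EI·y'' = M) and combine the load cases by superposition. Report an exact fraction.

θ(8/3) = -14713/506250 rad

Load 1 — point force P=20 kN at a=16/5 m (b=L-a=24/5):
  θ_1 = -Pb²x(2aL-(3a+b)x)/(2L³EI)  [x≤a] = -20·(24/5)²·(8/3)·(2·(16/5)·8-(3·(16/5)+(24/5))·(8/3))/(2·8³·2000) = -24/3125 rad
Load 2 — uniform load w=11 kN/m over full span:
  θ_2 = -wx(L-x)(L-2x)/(12EI) = -11·(8/3)·(8-(8/3))·(8-2·(8/3))/(12·2000) = -176/10125 rad
Load 3 — point force P=9 kN at a=4 m (b=L-a=4):
  θ_3 = -Pb²x(2aL-(3a+b)x)/(2L³EI)  [x≤a] = -9·4²·(8/3)·(2·4·8-(3·4+4)·(8/3))/(2·8³·2000) = -1/250 rad
Superposition: θ = Σ θ_i = -14713/506250 rad ≈ -0.029063 rad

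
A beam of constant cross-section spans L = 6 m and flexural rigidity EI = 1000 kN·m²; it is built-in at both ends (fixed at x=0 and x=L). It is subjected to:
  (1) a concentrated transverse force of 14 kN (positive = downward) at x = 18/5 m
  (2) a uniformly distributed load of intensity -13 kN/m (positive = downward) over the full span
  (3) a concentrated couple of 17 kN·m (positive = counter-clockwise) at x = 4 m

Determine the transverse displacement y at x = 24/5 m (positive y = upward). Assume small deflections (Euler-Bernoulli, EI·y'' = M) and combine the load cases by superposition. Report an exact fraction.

Load 1 — point force P=14 kN at a=18/5 m (b=L-a=12/5):
  y_1 = -Pa²(L-x)²(3bL-(3b+a)(L-x))/(6L³EI)  [x>a] = -14·(18/5)²·(6-(24/5))²·(3·(12/5)·6-(3·(12/5)+(18/5))·(6-(24/5)))/(6·6³·1000) = -11907/1953125 m
Load 2 — uniform load w=-13 kN/m over full span:
  y_2 = -wx²(L-x)²/(24EI) = -(-13)·(24/5)²·(6-(24/5))²/(24·1000) = 1404/78125 m
Load 3 — applied couple M₀=17 kN·m at a=4 m (b=L-a=2):
  y_3 = (R_Ax³/6 - M_Ax²/2 - M₀(x-a)²/2)/EI  [x>a] with R_A=34/9, M_A=17/3 = ((34/9)·(24/5)³/6 - (17/3)·(24/5)²/2 - 17·((24/5)-4)²/2)/1000 = -17/15625 m
Superposition: y = Σ y_i = 21068/1953125 m ≈ 0.010787 m

y(24/5) = 21068/1953125 m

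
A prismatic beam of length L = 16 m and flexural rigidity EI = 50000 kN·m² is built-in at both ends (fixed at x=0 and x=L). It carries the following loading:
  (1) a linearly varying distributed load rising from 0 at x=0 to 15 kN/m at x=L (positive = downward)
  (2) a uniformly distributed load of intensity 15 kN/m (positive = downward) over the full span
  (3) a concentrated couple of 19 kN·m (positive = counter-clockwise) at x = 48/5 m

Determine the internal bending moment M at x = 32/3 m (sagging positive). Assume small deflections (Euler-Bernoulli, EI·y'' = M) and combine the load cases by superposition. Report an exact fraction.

M(32/3) = 112183/675 kN·m

Load 1 — triangular load w₀=15 kN/m (0→w₀ over full span):
  M_1 = 3w₀Lx/20 - w₀L²/30 - w₀x³/(6L) = 3·15·16·(32/3)/20 - 15·16²/30 - 15·(32/3)³/(6·16) = 1792/27 kN·m
Load 2 — uniform load w=15 kN/m over full span:
  M_2 = wLx/2 - wL²/12 - wx²/2 = 15·16·(32/3)/2 - 15·16²/12 - 15·(32/3)²/2 = 320/3 kN·m
Load 3 — applied couple M₀=19 kN·m at a=48/5 m (b=L-a=32/5):
  M_3 = R_Ax - M_A - M₀  [x>a] with R_A=171/100, M_A=152/25 = (171/100)·(32/3) - (152/25) - 19 = -171/25 kN·m
Superposition: M = Σ M_i = 112183/675 kN·m ≈ 166.197037 kN·m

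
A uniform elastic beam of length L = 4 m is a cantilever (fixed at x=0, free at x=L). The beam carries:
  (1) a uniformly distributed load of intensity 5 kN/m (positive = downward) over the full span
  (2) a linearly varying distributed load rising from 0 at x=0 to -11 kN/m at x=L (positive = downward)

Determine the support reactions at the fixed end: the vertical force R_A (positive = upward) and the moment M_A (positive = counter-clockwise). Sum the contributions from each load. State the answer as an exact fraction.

R_A = -2 kN, M_A = -56/3 kN·m

Load 1 — uniform load w=5 kN/m over full span:
  R_A = wL = 5·4 = 20 kN
  M_A = wL²/2 = 5·4²/2 = 40 kN·m
Load 2 — triangular load w₀=-11 kN/m (0→w₀ over full span):
  R_A = w₀L/2 = (-11)·4/2 = -22 kN
  M_A = w₀L²/3 = (-11)·4²/3 = -176/3 kN·m
Superposition: R_A = -2 kN, M_A = -56/3 kN·m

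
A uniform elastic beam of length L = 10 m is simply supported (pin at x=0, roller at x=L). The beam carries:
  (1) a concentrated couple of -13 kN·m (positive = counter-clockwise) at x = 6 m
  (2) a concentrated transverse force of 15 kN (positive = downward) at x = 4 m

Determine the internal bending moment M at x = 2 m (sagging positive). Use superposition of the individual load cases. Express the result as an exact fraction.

M(2) = 77/5 kN·m

Load 1 — applied couple M₀=-13 kN·m at a=6 m (b=L-a=4):
  M_1 = M₀x/L  [x≤a] = (-13)·2/10 = -13/5 kN·m
Load 2 — point force P=15 kN at a=4 m (b=L-a=6):
  M_2 = Pbx/L  [x≤a] = 15·6·2/10 = 18 kN·m
Superposition: M = Σ M_i = 77/5 kN·m ≈ 15.400000 kN·m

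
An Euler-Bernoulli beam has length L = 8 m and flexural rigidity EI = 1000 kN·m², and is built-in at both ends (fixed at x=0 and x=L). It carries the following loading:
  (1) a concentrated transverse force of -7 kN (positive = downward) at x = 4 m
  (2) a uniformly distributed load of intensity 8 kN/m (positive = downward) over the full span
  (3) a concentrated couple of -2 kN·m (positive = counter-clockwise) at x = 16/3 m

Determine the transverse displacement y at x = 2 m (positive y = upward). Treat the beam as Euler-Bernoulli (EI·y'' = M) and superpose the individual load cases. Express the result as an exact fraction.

y(2) = -17/450 m

Load 1 — point force P=-7 kN at a=4 m (b=L-a=4):
  y_1 = -Pb²x²(3aL-(3a+b)x)/(6L³EI)  [x≤a] = -(-7)·4²·2²·(3·4·8-(3·4+4)·2)/(6·8³·1000) = 7/750 m
Load 2 — uniform load w=8 kN/m over full span:
  y_2 = -wx²(L-x)²/(24EI) = -8·2²·(8-2)²/(24·1000) = -6/125 m
Load 3 — applied couple M₀=-2 kN·m at a=16/3 m (b=L-a=8/3):
  y_3 = (R_Ax³/6 - M_Ax²/2)/EI  [x≤a] with R_A=-1/3, M_A=-2/3 = ((-1/3)·2³/6 - (-2/3)·2²/2)/1000 = 1/1125 m
Superposition: y = Σ y_i = -17/450 m ≈ -0.037778 m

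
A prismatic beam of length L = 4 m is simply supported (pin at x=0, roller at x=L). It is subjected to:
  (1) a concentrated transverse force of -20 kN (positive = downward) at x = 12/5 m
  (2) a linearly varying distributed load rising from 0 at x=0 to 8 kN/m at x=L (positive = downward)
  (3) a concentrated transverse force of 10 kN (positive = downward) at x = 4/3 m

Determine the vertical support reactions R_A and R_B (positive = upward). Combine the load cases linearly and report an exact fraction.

Load 1 — point force P=-20 kN at a=12/5 m (b=L-a=8/5):
  R_A = Pb/L = (-20)·(8/5)/4 = -8 kN
  R_B = Pa/L = (-20)·(12/5)/4 = -12 kN
Load 2 — triangular load w₀=8 kN/m (0→w₀ over full span):
  R_A = w₀L/6 = 8·4/6 = 16/3 kN
  R_B = w₀L/3 = 8·4/3 = 32/3 kN
Load 3 — point force P=10 kN at a=4/3 m (b=L-a=8/3):
  R_A = Pb/L = 10·(8/3)/4 = 20/3 kN
  R_B = Pa/L = 10·(4/3)/4 = 10/3 kN
Superposition: R_A = 4 kN, R_B = 2 kN

R_A = 4 kN, R_B = 2 kN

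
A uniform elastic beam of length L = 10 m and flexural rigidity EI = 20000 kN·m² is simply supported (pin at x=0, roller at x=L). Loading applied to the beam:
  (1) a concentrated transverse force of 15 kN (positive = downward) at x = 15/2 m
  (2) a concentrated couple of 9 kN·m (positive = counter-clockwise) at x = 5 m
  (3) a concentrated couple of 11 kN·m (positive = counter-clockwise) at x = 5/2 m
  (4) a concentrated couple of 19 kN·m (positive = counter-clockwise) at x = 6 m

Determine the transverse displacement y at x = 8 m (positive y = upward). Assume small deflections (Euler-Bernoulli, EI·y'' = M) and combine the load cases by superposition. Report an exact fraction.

y(8) = -9763/1600000 m

Load 1 — point force P=15 kN at a=15/2 m (b=L-a=5/2):
  y_1 = -Pa(L-x)(2Lx-a²-x²)/(6LEI)  [x>a] = -15·(15/2)·(10-8)·(2·10·8-(15/2)²-8²)/(6·10·20000) = -477/64000 m
Load 2 — applied couple M₀=9 kN·m at a=5 m (b=L-a=5):
  y_2 = (M₀x³/(6L)-M₀(x-a)²/2+C₁x)/EI  [x>a] with C₁=M₀(3b²-L²)/(6L)=-15/4 = (9·8³/(6·10)-9·(8-5)²/2+(-15/4)·8)/20000 = 63/200000 m
Load 3 — applied couple M₀=11 kN·m at a=5/2 m (b=L-a=15/2):
  y_3 = (M₀x³/(6L)-M₀(x-a)²/2+C₁x)/EI  [x>a] with C₁=M₀(3b²-L²)/(6L)=605/48 = (11·8³/(6·10)-11·(8-(5/2))²/2+(605/48)·8)/20000 = 1133/800000 m
Load 4 — applied couple M₀=19 kN·m at a=6 m (b=L-a=4):
  y_4 = (M₀x³/(6L)-M₀(x-a)²/2+C₁x)/EI  [x>a] with C₁=M₀(3b²-L²)/(6L)=-247/15 = (19·8³/(6·10)-19·(8-6)²/2+(-247/15)·8)/20000 = -19/50000 m
Superposition: y = Σ y_i = -9763/1600000 m ≈ -0.006102 m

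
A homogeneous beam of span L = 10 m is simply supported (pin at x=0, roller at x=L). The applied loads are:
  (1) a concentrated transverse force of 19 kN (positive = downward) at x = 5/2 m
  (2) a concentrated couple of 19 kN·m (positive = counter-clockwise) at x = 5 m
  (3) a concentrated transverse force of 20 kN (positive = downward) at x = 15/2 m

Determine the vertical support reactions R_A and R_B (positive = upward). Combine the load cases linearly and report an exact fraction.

Load 1 — point force P=19 kN at a=5/2 m (b=L-a=15/2):
  R_A = Pb/L = 19·(15/2)/10 = 57/4 kN
  R_B = Pa/L = 19·(5/2)/10 = 19/4 kN
Load 2 — applied couple M₀=19 kN·m at a=5 m (b=L-a=5):
  R_A = M₀/L = 19/10 kN
  R_B = -M₀/L = -19/10 kN
Load 3 — point force P=20 kN at a=15/2 m (b=L-a=5/2):
  R_A = Pb/L = 20·(5/2)/10 = 5 kN
  R_B = Pa/L = 20·(15/2)/10 = 15 kN
Superposition: R_A = 423/20 kN, R_B = 357/20 kN

R_A = 423/20 kN, R_B = 357/20 kN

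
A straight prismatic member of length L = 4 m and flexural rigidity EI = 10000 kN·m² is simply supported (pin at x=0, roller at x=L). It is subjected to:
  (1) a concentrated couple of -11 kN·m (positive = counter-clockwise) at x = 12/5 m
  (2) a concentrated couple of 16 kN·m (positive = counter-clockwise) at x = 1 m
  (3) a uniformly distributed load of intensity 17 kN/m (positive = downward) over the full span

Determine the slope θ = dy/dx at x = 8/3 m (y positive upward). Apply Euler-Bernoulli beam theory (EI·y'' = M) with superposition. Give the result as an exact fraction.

θ(8/3) = 1732/1265625 rad

Load 1 — applied couple M₀=-11 kN·m at a=12/5 m (b=L-a=8/5):
  θ_1 = (M₀x²/(2L)-M₀(x-a)+C₁)/EI  [x>a] with C₁=M₀(3b²-L²)/(6L)=286/75 = ((-11)·(8/3)²/(2·4)-(-11)·((8/3)-(12/5))+(286/75))/10000 = -341/1125000 rad
Load 2 — applied couple M₀=16 kN·m at a=1 m (b=L-a=3):
  θ_2 = (M₀x²/(2L)-M₀(x-a)+C₁)/EI  [x>a] with C₁=M₀(3b²-L²)/(6L)=22/3 = (16·(8/3)²/(2·4)-16·((8/3)-1)+(22/3))/10000 = -23/45000 rad
Load 3 — uniform load w=17 kN/m over full span:
  θ_3 = -w(L³-6Lx²+4x³)/(24EI) = -17·(4³-6·4·(8/3)²+4·(8/3)³)/(24·10000) = 221/101250 rad
Superposition: θ = Σ θ_i = 1732/1265625 rad ≈ 0.001368 rad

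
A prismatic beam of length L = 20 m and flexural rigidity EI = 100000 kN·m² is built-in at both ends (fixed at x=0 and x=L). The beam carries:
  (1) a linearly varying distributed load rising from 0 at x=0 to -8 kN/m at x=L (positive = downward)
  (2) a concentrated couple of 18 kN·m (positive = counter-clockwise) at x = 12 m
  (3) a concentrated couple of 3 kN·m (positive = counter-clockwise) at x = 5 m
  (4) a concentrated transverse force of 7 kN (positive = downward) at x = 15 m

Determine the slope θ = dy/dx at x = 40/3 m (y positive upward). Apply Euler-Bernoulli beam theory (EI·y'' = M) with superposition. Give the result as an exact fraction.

Load 1 — triangular load w₀=-8 kN/m (0→w₀ over full span):
  θ_1 = -w₀(2x(L-x)(L-2x)(x+2L)+x²(L-x)²)/(120LEI) = -(-8)·(2·(40/3)·(20-(40/3))·(20-2·(40/3))·((40/3)+2·20)+(40/3)²·(20-(40/3))²)/(120·20·100000) = -56/30375 rad
Load 2 — applied couple M₀=18 kN·m at a=12 m (b=L-a=8):
  θ_2 = (R_Ax²/2 - M_Ax - M₀(x-a))/EI  [x>a] with R_A=162/125, M_A=144/25 = ((162/125)·(40/3)²/2 - (144/25)·(40/3) - 18·((40/3)-12))/100000 = 9/62500 rad
Load 3 — applied couple M₀=3 kN·m at a=5 m (b=L-a=15):
  θ_3 = (R_Ax²/2 - M_Ax - M₀(x-a))/EI  [x>a] with R_A=27/160, M_A=-9/16 = ((27/160)·(40/3)²/2 - (-9/16)·(40/3) - 3·((40/3)-5))/100000 = -1/40000 rad
Load 4 — point force P=7 kN at a=15 m (b=L-a=5):
  θ_4 = -Pb²x(2aL-(3a+b)x)/(2L³EI)  [x≤a] = -7·5²·(40/3)·(2·15·20-(3·15+5)·(40/3))/(2·20³·100000) = 7/72000 rad
Superposition: θ = Σ θ_i = -197729/121500000 rad ≈ -0.001627 rad

θ(40/3) = -197729/121500000 rad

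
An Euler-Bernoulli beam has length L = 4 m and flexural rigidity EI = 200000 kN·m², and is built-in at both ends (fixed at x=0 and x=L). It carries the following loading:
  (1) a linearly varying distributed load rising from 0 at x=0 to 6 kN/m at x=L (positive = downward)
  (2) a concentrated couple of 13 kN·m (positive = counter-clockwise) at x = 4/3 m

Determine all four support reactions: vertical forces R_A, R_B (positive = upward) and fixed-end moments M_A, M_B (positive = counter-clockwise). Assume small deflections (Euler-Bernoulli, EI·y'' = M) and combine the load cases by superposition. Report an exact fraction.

Load 1 — triangular load w₀=6 kN/m (0→w₀ over full span):
  R_A = 3w₀L/20 = 3·6·4/20 = 18/5 kN
  M_A = w₀L²/30 = 6·4²/30 = 16/5 kN·m
  R_B = 7w₀L/20 = 7·6·4/20 = 42/5 kN
  M_B = -w₀L²/20 = -6·4²/20 = -24/5 kN·m
Load 2 — applied couple M₀=13 kN·m at a=4/3 m (b=L-a=8/3):
  R_A = 6M₀ab/L³ = 6·13·(4/3)·(8/3)/4³ = 13/3 kN
  M_A = M₀b(2a-b)/L² = 13·(8/3)·(2·(4/3)-(8/3))/4² = 0 kN·m
  R_B = -6M₀ab/L³ = -6·13·(4/3)·(8/3)/4³ = -13/3 kN
  M_B = M₀a(2b-a)/L² = 13·(4/3)·(2·(8/3)-(4/3))/4² = 13/3 kN·m
Superposition: R_A = 119/15 kN, M_A = 16/5 kN·m, R_B = 61/15 kN, M_B = -7/15 kN·m

R_A = 119/15 kN, M_A = 16/5 kN·m, R_B = 61/15 kN, M_B = -7/15 kN·m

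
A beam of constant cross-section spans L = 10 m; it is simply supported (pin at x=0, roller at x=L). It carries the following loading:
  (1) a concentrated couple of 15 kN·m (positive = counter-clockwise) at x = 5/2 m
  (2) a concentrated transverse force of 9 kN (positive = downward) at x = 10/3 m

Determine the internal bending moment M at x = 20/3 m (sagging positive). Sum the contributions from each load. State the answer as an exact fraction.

M(20/3) = 5 kN·m

Load 1 — applied couple M₀=15 kN·m at a=5/2 m (b=L-a=15/2):
  M_1 = M₀x/L - M₀  [x>a] = 15·(20/3)/10 - 15 = -5 kN·m
Load 2 — point force P=9 kN at a=10/3 m (b=L-a=20/3):
  M_2 = Pa(L-x)/L  [x>a] = 9·(10/3)·(10-(20/3))/10 = 10 kN·m
Superposition: M = Σ M_i = 5 kN·m ≈ 5.000000 kN·m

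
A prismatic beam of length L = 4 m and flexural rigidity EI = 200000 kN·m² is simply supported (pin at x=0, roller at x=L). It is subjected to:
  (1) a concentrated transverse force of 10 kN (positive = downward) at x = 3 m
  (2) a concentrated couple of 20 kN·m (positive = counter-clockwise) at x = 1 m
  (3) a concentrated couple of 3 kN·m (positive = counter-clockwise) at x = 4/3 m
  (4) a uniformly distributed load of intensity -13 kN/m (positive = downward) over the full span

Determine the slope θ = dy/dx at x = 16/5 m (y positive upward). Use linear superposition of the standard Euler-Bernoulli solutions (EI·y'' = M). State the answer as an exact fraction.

θ(16/5) = -47149/300000000 rad

Load 1 — point force P=10 kN at a=3 m (b=L-a=1):
  θ_1 = -Pa(2L²-6Lx+3x²+a²)/(6LEI)  [x>a] = -10·3·(2·4²-6·4·(16/5)+3·(16/5)²+3²)/(6·4·200000) = 127/4000000 rad
Load 2 — applied couple M₀=20 kN·m at a=1 m (b=L-a=3):
  θ_2 = (M₀x²/(2L)-M₀(x-a)+C₁)/EI  [x>a] with C₁=M₀(3b²-L²)/(6L)=55/6 = (20·(16/5)²/(2·4)-20·((16/5)-1)+(55/6))/200000 = -277/6000000 rad
Load 3 — applied couple M₀=3 kN·m at a=4/3 m (b=L-a=8/3):
  θ_3 = (M₀x²/(2L)-M₀(x-a)+C₁)/EI  [x>a] with C₁=M₀(3b²-L²)/(6L)=2/3 = (3·(16/5)²/(2·4)-3·((16/5)-(4/3))+(2/3))/200000 = -41/7500000 rad
Load 4 — uniform load w=-13 kN/m over full span:
  θ_4 = -w(L³-6Lx²+4x³)/(24EI) = -(-13)·(4³-6·4·(16/5)²+4·(16/5)³)/(24·200000) = -429/3125000 rad
Superposition: θ = Σ θ_i = -47149/300000000 rad ≈ -0.000157 rad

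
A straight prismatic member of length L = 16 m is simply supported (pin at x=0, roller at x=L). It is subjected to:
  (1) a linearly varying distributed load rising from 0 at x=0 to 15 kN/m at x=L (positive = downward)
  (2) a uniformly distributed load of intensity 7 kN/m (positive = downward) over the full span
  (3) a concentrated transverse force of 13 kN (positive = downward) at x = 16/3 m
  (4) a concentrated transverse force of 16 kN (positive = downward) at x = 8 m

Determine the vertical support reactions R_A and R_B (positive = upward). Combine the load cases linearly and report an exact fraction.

Load 1 — triangular load w₀=15 kN/m (0→w₀ over full span):
  R_A = w₀L/6 = 15·16/6 = 40 kN
  R_B = w₀L/3 = 15·16/3 = 80 kN
Load 2 — uniform load w=7 kN/m over full span:
  R_A = wL/2 = 7·16/2 = 56 kN
  R_B = wL/2 = 7·16/2 = 56 kN
Load 3 — point force P=13 kN at a=16/3 m (b=L-a=32/3):
  R_A = Pb/L = 13·(32/3)/16 = 26/3 kN
  R_B = Pa/L = 13·(16/3)/16 = 13/3 kN
Load 4 — point force P=16 kN at a=8 m (b=L-a=8):
  R_A = Pb/L = 16·8/16 = 8 kN
  R_B = Pa/L = 16·8/16 = 8 kN
Superposition: R_A = 338/3 kN, R_B = 445/3 kN

R_A = 338/3 kN, R_B = 445/3 kN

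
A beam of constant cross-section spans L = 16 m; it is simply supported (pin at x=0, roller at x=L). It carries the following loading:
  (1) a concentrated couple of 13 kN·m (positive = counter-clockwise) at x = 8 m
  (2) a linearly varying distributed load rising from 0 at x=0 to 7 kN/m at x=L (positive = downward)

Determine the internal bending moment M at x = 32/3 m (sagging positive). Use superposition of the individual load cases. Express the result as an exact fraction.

Load 1 — applied couple M₀=13 kN·m at a=8 m (b=L-a=8):
  M_1 = M₀x/L - M₀  [x>a] = 13·(32/3)/16 - 13 = -13/3 kN·m
Load 2 — triangular load w₀=7 kN/m (0→w₀ over full span):
  M_2 = w₀Lx/6 - w₀x³/(6L) = 7·16·(32/3)/6 - 7·(32/3)³/(6·16) = 8960/81 kN·m
Superposition: M = Σ M_i = 8609/81 kN·m ≈ 106.283951 kN·m

M(32/3) = 8609/81 kN·m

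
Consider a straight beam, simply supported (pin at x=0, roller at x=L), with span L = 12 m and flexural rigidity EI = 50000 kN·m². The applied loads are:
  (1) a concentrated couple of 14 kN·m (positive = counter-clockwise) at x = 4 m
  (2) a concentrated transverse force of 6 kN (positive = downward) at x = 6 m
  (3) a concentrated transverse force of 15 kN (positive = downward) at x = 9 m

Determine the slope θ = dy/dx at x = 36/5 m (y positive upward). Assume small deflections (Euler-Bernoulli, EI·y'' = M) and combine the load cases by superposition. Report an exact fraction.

θ(36/5) = 16223/30000000 rad

Load 1 — applied couple M₀=14 kN·m at a=4 m (b=L-a=8):
  θ_1 = (M₀x²/(2L)-M₀(x-a)+C₁)/EI  [x>a] with C₁=M₀(3b²-L²)/(6L)=28/3 = (14·(36/5)²/(2·12)-14·((36/5)-4)+(28/3))/50000 = -49/468750 rad
Load 2 — point force P=6 kN at a=6 m (b=L-a=6):
  θ_2 = -Pa(2L²-6Lx+3x²+a²)/(6LEI)  [x>a] = -6·6·(2·12²-6·12·(36/5)+3·(36/5)²+6²)/(6·12·50000) = 243/625000 rad
Load 3 — point force P=15 kN at a=9 m (b=L-a=3):
  θ_3 = -Pb(L²-b²-3x²)/(6LEI)  [x≤a] = -15·3·(12²-3²-3·(36/5)²)/(6·12·50000) = 513/2000000 rad
Superposition: θ = Σ θ_i = 16223/30000000 rad ≈ 0.000541 rad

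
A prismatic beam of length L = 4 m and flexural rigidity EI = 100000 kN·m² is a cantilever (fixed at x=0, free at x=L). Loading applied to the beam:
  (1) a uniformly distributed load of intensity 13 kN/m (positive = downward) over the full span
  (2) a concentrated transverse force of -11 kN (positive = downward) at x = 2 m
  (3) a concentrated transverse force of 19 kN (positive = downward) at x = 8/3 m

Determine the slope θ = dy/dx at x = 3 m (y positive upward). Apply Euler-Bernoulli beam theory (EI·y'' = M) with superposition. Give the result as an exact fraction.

θ(3) = -3277/1800000 rad

Load 1 — uniform load w=13 kN/m over full span:
  θ_1 = -wx(x²-3Lx+3L²)/(6EI) = -13·3·(3²-3·4·3+3·4²)/(6·100000) = -273/200000 rad
Load 2 — point force P=-11 kN at a=2 m (b=L-a=2):
  θ_2 = -Pa²/(2EI)  [x>a] = -(-11)·2²/(2·100000) = 11/50000 rad
Load 3 — point force P=19 kN at a=8/3 m (b=L-a=4/3):
  θ_3 = -Pa²/(2EI)  [x>a] = -19·(8/3)²/(2·100000) = -19/28125 rad
Superposition: θ = Σ θ_i = -3277/1800000 rad ≈ -0.001821 rad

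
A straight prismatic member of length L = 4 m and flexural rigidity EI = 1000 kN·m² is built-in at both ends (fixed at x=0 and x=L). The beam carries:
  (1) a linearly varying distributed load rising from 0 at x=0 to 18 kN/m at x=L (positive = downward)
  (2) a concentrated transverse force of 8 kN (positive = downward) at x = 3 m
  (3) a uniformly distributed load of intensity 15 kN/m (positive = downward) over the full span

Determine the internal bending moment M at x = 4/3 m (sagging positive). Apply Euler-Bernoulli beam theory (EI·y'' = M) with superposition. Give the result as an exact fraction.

Load 1 — triangular load w₀=18 kN/m (0→w₀ over full span):
  M_1 = 3w₀Lx/20 - w₀L²/30 - w₀x³/(6L) = 3·18·4·(4/3)/20 - 18·4²/30 - 18·(4/3)³/(6·4) = 136/45 kN·m
Load 2 — point force P=8 kN at a=3 m (b=L-a=1):
  M_2 = Pb²(3a+b)x/L³ - Pab²/L²  [x≤a] = 8·1²·(3·3+1)·(4/3)/4³ - 8·3·1²/4² = 1/6 kN·m
Load 3 — uniform load w=15 kN/m over full span:
  M_3 = wLx/2 - wL²/12 - wx²/2 = 15·4·(4/3)/2 - 15·4²/12 - 15·(4/3)²/2 = 20/3 kN·m
Superposition: M = Σ M_i = 887/90 kN·m ≈ 9.855556 kN·m

M(4/3) = 887/90 kN·m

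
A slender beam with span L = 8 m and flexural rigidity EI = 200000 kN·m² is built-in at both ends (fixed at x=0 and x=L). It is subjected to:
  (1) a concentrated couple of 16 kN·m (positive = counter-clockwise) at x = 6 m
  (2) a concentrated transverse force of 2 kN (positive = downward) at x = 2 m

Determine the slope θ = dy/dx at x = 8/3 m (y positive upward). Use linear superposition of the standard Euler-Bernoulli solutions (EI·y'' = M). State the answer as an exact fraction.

Load 1 — applied couple M₀=16 kN·m at a=6 m (b=L-a=2):
  θ_1 = (R_Ax²/2 - M_Ax)/EI  [x≤a] with R_A=9/4, M_A=5 = ((9/4)·(8/3)²/2 - 5·(8/3))/200000 = -1/37500 rad
Load 2 — point force P=2 kN at a=2 m (b=L-a=6):
  θ_2 = Pa²(L-x)(2bL-(3b+a)(L-x))/(2L³EI)  [x>a] = 2·2²·(8-(8/3))·(2·6·8-(3·6+2)·(8-(8/3)))/(2·8³·200000) = -1/450000 rad
Superposition: θ = Σ θ_i = -13/450000 rad ≈ -0.000029 rad

θ(8/3) = -13/450000 rad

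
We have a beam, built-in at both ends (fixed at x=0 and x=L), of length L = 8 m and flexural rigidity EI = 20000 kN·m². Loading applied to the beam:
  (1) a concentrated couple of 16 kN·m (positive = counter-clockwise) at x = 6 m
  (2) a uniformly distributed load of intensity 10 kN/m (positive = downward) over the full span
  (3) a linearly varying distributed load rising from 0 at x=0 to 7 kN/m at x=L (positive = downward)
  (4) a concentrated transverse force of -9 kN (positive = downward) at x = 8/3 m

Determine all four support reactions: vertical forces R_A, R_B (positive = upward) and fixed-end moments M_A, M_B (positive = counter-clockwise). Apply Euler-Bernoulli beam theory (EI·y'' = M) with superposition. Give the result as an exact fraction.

R_A = 2639/60 kN, M_A = 313/5 kN·m, R_B = 3301/60 kN, M_B = -367/5 kN·m

Load 1 — applied couple M₀=16 kN·m at a=6 m (b=L-a=2):
  R_A = 6M₀ab/L³ = 6·16·6·2/8³ = 9/4 kN
  M_A = M₀b(2a-b)/L² = 16·2·(2·6-2)/8² = 5 kN·m
  R_B = -6M₀ab/L³ = -6·16·6·2/8³ = -9/4 kN
  M_B = M₀a(2b-a)/L² = 16·6·(2·2-6)/8² = -3 kN·m
Load 2 — uniform load w=10 kN/m over full span:
  R_A = wL/2 = 10·8/2 = 40 kN
  M_A = wL²/12 = 10·8²/12 = 160/3 kN·m
  R_B = wL/2 = 10·8/2 = 40 kN
  M_B = -wL²/12 = -10·8²/12 = -160/3 kN·m
Load 3 — triangular load w₀=7 kN/m (0→w₀ over full span):
  R_A = 3w₀L/20 = 3·7·8/20 = 42/5 kN
  M_A = w₀L²/30 = 7·8²/30 = 224/15 kN·m
  R_B = 7w₀L/20 = 7·7·8/20 = 98/5 kN
  M_B = -w₀L²/20 = -7·8²/20 = -112/5 kN·m
Load 4 — point force P=-9 kN at a=8/3 m (b=L-a=16/3):
  R_A = Pb²(3a+b)/L³ = (-9)·(16/3)²·(3·(8/3)+(16/3))/8³ = -20/3 kN
  M_A = Pab²/L² = (-9)·(8/3)·(16/3)²/8² = -32/3 kN·m
  R_B = Pa²(a+3b)/L³ = (-9)·(8/3)²·((8/3)+3·(16/3))/8³ = -7/3 kN
  M_B = -Pa²b/L² = -(-9)·(8/3)²·(16/3)/8² = 16/3 kN·m
Superposition: R_A = 2639/60 kN, M_A = 313/5 kN·m, R_B = 3301/60 kN, M_B = -367/5 kN·m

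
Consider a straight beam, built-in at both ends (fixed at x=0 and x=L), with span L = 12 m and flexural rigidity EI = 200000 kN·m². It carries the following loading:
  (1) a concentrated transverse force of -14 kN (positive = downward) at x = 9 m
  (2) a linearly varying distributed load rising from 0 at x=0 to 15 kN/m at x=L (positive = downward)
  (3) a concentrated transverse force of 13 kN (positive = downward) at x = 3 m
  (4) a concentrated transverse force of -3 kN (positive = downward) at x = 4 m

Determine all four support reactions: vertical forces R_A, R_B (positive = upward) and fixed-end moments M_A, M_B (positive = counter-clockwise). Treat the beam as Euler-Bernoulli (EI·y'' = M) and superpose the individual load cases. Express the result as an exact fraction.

Load 1 — point force P=-14 kN at a=9 m (b=L-a=3):
  R_A = Pb²(3a+b)/L³ = (-14)·3²·(3·9+3)/12³ = -35/16 kN
  M_A = Pab²/L² = (-14)·9·3²/12² = -63/8 kN·m
  R_B = Pa²(a+3b)/L³ = (-14)·9²·(9+3·3)/12³ = -189/16 kN
  M_B = -Pa²b/L² = -(-14)·9²·3/12² = 189/8 kN·m
Load 2 — triangular load w₀=15 kN/m (0→w₀ over full span):
  R_A = 3w₀L/20 = 3·15·12/20 = 27 kN
  M_A = w₀L²/30 = 15·12²/30 = 72 kN·m
  R_B = 7w₀L/20 = 7·15·12/20 = 63 kN
  M_B = -w₀L²/20 = -15·12²/20 = -108 kN·m
Load 3 — point force P=13 kN at a=3 m (b=L-a=9):
  R_A = Pb²(3a+b)/L³ = 13·9²·(3·3+9)/12³ = 351/32 kN
  M_A = Pab²/L² = 13·3·9²/12² = 351/16 kN·m
  R_B = Pa²(a+3b)/L³ = 13·3²·(3+3·9)/12³ = 65/32 kN
  M_B = -Pa²b/L² = -13·3²·9/12² = -117/16 kN·m
Load 4 — point force P=-3 kN at a=4 m (b=L-a=8):
  R_A = Pb²(3a+b)/L³ = (-3)·8²·(3·4+8)/12³ = -20/9 kN
  M_A = Pab²/L² = (-3)·4·8²/12² = -16/3 kN·m
  R_B = Pa²(a+3b)/L³ = (-3)·4²·(4+3·8)/12³ = -7/9 kN
  M_B = -Pa²b/L² = -(-3)·4²·8/12² = 8/3 kN·m
Superposition: R_A = 9665/288 kN, M_A = 3875/48 kN·m, R_B = 15103/288 kN, M_B = -4273/48 kN·m

R_A = 9665/288 kN, M_A = 3875/48 kN·m, R_B = 15103/288 kN, M_B = -4273/48 kN·m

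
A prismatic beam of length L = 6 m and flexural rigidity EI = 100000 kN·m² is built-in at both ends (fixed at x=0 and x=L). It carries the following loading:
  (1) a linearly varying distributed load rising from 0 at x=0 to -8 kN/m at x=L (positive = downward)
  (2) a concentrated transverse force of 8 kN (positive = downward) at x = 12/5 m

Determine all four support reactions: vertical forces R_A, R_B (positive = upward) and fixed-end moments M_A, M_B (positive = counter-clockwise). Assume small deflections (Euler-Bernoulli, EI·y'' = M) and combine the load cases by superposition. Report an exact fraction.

R_A = -252/125 kN, M_A = -336/125 kN·m, R_B = -1748/125 kN, M_B = 1224/125 kN·m

Load 1 — triangular load w₀=-8 kN/m (0→w₀ over full span):
  R_A = 3w₀L/20 = 3·(-8)·6/20 = -36/5 kN
  M_A = w₀L²/30 = (-8)·6²/30 = -48/5 kN·m
  R_B = 7w₀L/20 = 7·(-8)·6/20 = -84/5 kN
  M_B = -w₀L²/20 = -(-8)·6²/20 = 72/5 kN·m
Load 2 — point force P=8 kN at a=12/5 m (b=L-a=18/5):
  R_A = Pb²(3a+b)/L³ = 8·(18/5)²·(3·(12/5)+(18/5))/6³ = 648/125 kN
  M_A = Pab²/L² = 8·(12/5)·(18/5)²/6² = 864/125 kN·m
  R_B = Pa²(a+3b)/L³ = 8·(12/5)²·((12/5)+3·(18/5))/6³ = 352/125 kN
  M_B = -Pa²b/L² = -8·(12/5)²·(18/5)/6² = -576/125 kN·m
Superposition: R_A = -252/125 kN, M_A = -336/125 kN·m, R_B = -1748/125 kN, M_B = 1224/125 kN·m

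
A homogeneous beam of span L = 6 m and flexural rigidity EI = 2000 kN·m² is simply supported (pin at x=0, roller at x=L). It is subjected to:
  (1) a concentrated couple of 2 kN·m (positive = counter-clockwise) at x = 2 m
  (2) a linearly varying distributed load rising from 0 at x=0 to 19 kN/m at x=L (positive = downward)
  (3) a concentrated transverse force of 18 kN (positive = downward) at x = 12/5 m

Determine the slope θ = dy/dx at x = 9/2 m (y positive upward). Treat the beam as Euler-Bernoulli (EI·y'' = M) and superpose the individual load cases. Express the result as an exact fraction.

Load 1 — applied couple M₀=2 kN·m at a=2 m (b=L-a=4):
  θ_1 = (M₀x²/(2L)-M₀(x-a)+C₁)/EI  [x>a] with C₁=M₀(3b²-L²)/(6L)=2/3 = (2·(9/2)²/(2·6)-2·((9/2)-2)+(2/3))/2000 = -23/48000 rad
Load 2 — triangular load w₀=19 kN/m (0→w₀ over full span):
  θ_2 = -w₀(7L⁴-30L²x²+15x⁴)/(360LEI) = -19·(7·6⁴-30·6²·(9/2)²+15·(9/2)⁴)/(360·6·2000) = 74841/2560000 rad
Load 3 — point force P=18 kN at a=12/5 m (b=L-a=18/5):
  θ_3 = -Pa(2L²-6Lx+3x²+a²)/(6LEI)  [x>a] = -18·(12/5)·(2·6²-6·6·(9/2)+3·(9/2)²+(12/5)²)/(6·6·2000) = 7047/500000 rad
Superposition: θ = Σ θ_i = 8227123/192000000 rad ≈ 0.042850 rad

θ(9/2) = 8227123/192000000 rad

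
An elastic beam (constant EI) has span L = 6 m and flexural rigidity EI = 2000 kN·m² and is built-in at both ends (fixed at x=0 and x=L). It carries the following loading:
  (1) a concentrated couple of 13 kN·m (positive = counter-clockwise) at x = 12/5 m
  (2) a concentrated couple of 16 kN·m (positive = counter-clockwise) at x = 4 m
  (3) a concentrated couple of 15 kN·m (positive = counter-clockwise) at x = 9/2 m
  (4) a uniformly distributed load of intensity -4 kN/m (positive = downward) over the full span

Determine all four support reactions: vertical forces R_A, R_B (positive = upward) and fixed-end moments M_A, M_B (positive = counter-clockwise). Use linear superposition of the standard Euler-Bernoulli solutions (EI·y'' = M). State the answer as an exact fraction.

R_A = -9043/3600 kN, M_A = -503/1200 kN·m, R_B = -77357/3600 kN, M_B = 5339/400 kN·m

Load 1 — applied couple M₀=13 kN·m at a=12/5 m (b=L-a=18/5):
  R_A = 6M₀ab/L³ = 6·13·(12/5)·(18/5)/6³ = 78/25 kN
  M_A = M₀b(2a-b)/L² = 13·(18/5)·(2·(12/5)-(18/5))/6² = 39/25 kN·m
  R_B = -6M₀ab/L³ = -6·13·(12/5)·(18/5)/6³ = -78/25 kN
  M_B = M₀a(2b-a)/L² = 13·(12/5)·(2·(18/5)-(12/5))/6² = 104/25 kN·m
Load 2 — applied couple M₀=16 kN·m at a=4 m (b=L-a=2):
  R_A = 6M₀ab/L³ = 6·16·4·2/6³ = 32/9 kN
  M_A = M₀b(2a-b)/L² = 16·2·(2·4-2)/6² = 16/3 kN·m
  R_B = -6M₀ab/L³ = -6·16·4·2/6³ = -32/9 kN
  M_B = M₀a(2b-a)/L² = 16·4·(2·2-4)/6² = 0 kN·m
Load 3 — applied couple M₀=15 kN·m at a=9/2 m (b=L-a=3/2):
  R_A = 6M₀ab/L³ = 6·15·(9/2)·(3/2)/6³ = 45/16 kN
  M_A = M₀b(2a-b)/L² = 15·(3/2)·(2·(9/2)-(3/2))/6² = 75/16 kN·m
  R_B = -6M₀ab/L³ = -6·15·(9/2)·(3/2)/6³ = -45/16 kN
  M_B = M₀a(2b-a)/L² = 15·(9/2)·(2·(3/2)-(9/2))/6² = -45/16 kN·m
Load 4 — uniform load w=-4 kN/m over full span:
  R_A = wL/2 = (-4)·6/2 = -12 kN
  M_A = wL²/12 = (-4)·6²/12 = -12 kN·m
  R_B = wL/2 = (-4)·6/2 = -12 kN
  M_B = -wL²/12 = -(-4)·6²/12 = 12 kN·m
Superposition: R_A = -9043/3600 kN, M_A = -503/1200 kN·m, R_B = -77357/3600 kN, M_B = 5339/400 kN·m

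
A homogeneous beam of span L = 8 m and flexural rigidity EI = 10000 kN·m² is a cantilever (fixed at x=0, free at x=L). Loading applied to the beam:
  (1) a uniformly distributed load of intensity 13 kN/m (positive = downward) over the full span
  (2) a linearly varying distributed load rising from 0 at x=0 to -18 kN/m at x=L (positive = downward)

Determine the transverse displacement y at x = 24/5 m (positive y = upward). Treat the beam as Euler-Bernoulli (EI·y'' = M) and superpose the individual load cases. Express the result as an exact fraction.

Load 1 — uniform load w=13 kN/m over full span:
  y_1 = -wx²(x²-4Lx+6L²)/(24EI) = -13·(24/5)²·((24/5)²-4·8·(24/5)+6·8²)/(24·10000) = -123552/390625 m
Load 2 — triangular load w₀=-18 kN/m (0→w₀ over full span):
  y_2 = (w₀Lx³/12-w₀L²x²/6-w₀x⁵/(120L))/EI = ((-18)·8·(24/5)³/12-(-18)·8²·(24/5)²/6-(-18)·(24/5)⁵/(120·8))/10000 = 3070656/9765625 m
Superposition: y = Σ y_i = -18144/9765625 m ≈ -0.001858 m

y(24/5) = -18144/9765625 m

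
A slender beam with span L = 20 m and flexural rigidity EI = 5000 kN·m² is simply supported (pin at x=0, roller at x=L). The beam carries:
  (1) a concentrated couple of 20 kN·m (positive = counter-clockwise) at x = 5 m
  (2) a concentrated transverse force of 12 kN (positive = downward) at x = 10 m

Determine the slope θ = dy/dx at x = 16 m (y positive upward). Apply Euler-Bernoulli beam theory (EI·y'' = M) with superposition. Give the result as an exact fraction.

Load 1 — applied couple M₀=20 kN·m at a=5 m (b=L-a=15):
  θ_1 = (M₀x²/(2L)-M₀(x-a)+C₁)/EI  [x>a] with C₁=M₀(3b²-L²)/(6L)=275/6 = (20·16²/(2·20)-20·(16-5)+(275/6))/5000 = -277/30000 rad
Load 2 — point force P=12 kN at a=10 m (b=L-a=10):
  θ_2 = -Pa(2L²-6Lx+3x²+a²)/(6LEI)  [x>a] = -12·10·(2·20²-6·20·16+3·16²+10²)/(6·20·5000) = 63/1250 rad
Superposition: θ = Σ θ_i = 247/6000 rad ≈ 0.041167 rad

θ(16) = 247/6000 rad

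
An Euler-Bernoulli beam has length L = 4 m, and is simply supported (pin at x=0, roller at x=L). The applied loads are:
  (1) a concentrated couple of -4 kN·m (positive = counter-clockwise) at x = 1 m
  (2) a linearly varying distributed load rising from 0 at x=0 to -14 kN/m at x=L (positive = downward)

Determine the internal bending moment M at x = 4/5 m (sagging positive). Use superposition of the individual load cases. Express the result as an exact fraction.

M(4/5) = -996/125 kN·m

Load 1 — applied couple M₀=-4 kN·m at a=1 m (b=L-a=3):
  M_1 = M₀x/L  [x≤a] = (-4)·(4/5)/4 = -4/5 kN·m
Load 2 — triangular load w₀=-14 kN/m (0→w₀ over full span):
  M_2 = w₀Lx/6 - w₀x³/(6L) = (-14)·4·(4/5)/6 - (-14)·(4/5)³/(6·4) = -896/125 kN·m
Superposition: M = Σ M_i = -996/125 kN·m ≈ -7.968000 kN·m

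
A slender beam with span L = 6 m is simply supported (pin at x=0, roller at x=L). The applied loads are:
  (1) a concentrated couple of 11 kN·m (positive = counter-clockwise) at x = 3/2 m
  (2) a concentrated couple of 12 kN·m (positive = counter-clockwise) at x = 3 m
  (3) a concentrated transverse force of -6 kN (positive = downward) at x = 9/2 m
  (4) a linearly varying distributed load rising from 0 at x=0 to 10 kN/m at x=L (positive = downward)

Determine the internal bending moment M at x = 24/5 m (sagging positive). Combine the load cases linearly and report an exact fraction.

Load 1 — applied couple M₀=11 kN·m at a=3/2 m (b=L-a=9/2):
  M_1 = M₀x/L - M₀  [x>a] = 11·(24/5)/6 - 11 = -11/5 kN·m
Load 2 — applied couple M₀=12 kN·m at a=3 m (b=L-a=3):
  M_2 = M₀x/L - M₀  [x>a] = 12·(24/5)/6 - 12 = -12/5 kN·m
Load 3 — point force P=-6 kN at a=9/2 m (b=L-a=3/2):
  M_3 = Pa(L-x)/L  [x>a] = (-6)·(9/2)·(6-(24/5))/6 = -27/5 kN·m
Load 4 — triangular load w₀=10 kN/m (0→w₀ over full span):
  M_4 = w₀Lx/6 - w₀x³/(6L) = 10·6·(24/5)/6 - 10·(24/5)³/(6·6) = 432/25 kN·m
Superposition: M = Σ M_i = 182/25 kN·m ≈ 7.280000 kN·m

M(24/5) = 182/25 kN·m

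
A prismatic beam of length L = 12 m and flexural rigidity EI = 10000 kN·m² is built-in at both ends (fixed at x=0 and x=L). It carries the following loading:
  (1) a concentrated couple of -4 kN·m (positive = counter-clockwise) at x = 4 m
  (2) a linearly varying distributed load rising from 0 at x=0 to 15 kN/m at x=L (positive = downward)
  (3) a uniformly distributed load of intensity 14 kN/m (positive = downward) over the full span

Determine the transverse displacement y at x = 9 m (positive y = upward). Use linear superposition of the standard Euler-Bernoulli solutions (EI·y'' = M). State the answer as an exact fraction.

Load 1 — applied couple M₀=-4 kN·m at a=4 m (b=L-a=8):
  y_1 = (R_Ax³/6 - M_Ax²/2 - M₀(x-a)²/2)/EI  [x>a] with R_A=-4/9, M_A=0 = ((-4/9)·9³/6 - 0·9²/2 - (-4)·(9-4)²/2)/10000 = -1/2500 m
Load 2 — triangular load w₀=15 kN/m (0→w₀ over full span):
  y_2 = -w₀x²(L-x)²(x+2L)/(120LEI) = -15·9²·(12-9)²·(9+2·12)/(120·12·10000) = -8019/320000 m
Load 3 — uniform load w=14 kN/m over full span:
  y_3 = -wx²(L-x)²/(24EI) = -14·9²·(12-9)²/(24·10000) = -1701/40000 m
Superposition: y = Σ y_i = -4351/64000 m ≈ -0.067984 m

y(9) = -4351/64000 m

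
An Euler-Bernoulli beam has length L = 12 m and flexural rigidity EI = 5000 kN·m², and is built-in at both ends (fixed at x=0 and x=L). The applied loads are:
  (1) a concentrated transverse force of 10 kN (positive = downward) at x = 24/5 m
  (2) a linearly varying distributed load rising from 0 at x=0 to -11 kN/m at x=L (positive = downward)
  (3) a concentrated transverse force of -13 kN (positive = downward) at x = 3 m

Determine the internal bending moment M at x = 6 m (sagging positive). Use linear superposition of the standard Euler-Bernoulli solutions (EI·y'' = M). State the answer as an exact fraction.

Load 1 — point force P=10 kN at a=24/5 m (b=L-a=36/5):
  M_1 = Pa²(a+3b)(L-x)/L³ - Pa²b/L²  [x>a] = 10·(24/5)²·((24/5)+3·(36/5))·(12-6)/12³ - 10·(24/5)²·(36/5)/12² = 48/5 kN·m
Load 2 — triangular load w₀=-11 kN/m (0→w₀ over full span):
  M_2 = 3w₀Lx/20 - w₀L²/30 - w₀x³/(6L) = 3·(-11)·12·6/20 - (-11)·12²/30 - (-11)·6³/(6·12) = -33 kN·m
Load 3 — point force P=-13 kN at a=3 m (b=L-a=9):
  M_3 = Pa²(a+3b)(L-x)/L³ - Pa²b/L²  [x>a] = (-13)·3²·(3+3·9)·(12-6)/12³ - (-13)·3²·9/12² = -39/8 kN·m
Superposition: M = Σ M_i = -1131/40 kN·m ≈ -28.275000 kN·m

M(6) = -1131/40 kN·m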